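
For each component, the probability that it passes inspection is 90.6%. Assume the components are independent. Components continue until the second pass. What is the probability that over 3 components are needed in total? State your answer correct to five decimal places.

0.02485

Needing more than 3 components ⇔ fewer than 2 successes in the first 3. With X ~ Binomial(3, 0.906), P(Y > 3) = P(X ≤ 1).
  k=0: C(3,0)·0.906^0·0.094^3 = 0.0008306
  k=1: C(3,1)·0.906^1·0.094^2 = 0.0240162
P(X ≤ 1) = 0.0248468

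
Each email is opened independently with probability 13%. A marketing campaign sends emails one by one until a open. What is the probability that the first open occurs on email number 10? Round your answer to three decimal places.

Geometric (trials to first success), p = 0.13.
P(Y = 10) = (1−p)^9 · p = 0.28554 · 0.13 = 0.03712

0.037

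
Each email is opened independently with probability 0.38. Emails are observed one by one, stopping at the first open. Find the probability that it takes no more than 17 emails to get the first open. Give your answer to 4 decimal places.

0.9997

Y = number of emails to the first success; geometric, p = 0.38.
P(Y ≤ 17) = 1 − (1−p)^17 = 1 − 0.000296 = 0.999704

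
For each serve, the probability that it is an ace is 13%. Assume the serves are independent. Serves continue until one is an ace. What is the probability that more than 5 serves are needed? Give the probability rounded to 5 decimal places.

0.49842

Y = number of serves to the first success; geometric, p = 0.13.
P(Y > 5) = P(first 5 all fail) = (1−p)^5 = 0.4984209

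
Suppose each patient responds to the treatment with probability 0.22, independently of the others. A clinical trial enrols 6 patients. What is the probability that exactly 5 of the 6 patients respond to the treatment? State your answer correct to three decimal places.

0.002

X ~ Binomial(n=6, p=0.22).
P(X=5) = C(6,5) · p^5 · (1−p)^1
= 6 · 0.00051536 · 0.78 = 0.00241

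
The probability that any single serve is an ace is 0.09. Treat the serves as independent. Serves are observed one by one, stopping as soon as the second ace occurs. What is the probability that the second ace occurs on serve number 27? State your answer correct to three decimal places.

0.020

Y = trial on which the second success occurs; negative binomial, r=2, p=0.09.
P(Y=27) = C(26,1) · p^2 · (1−p)^25
= 26 · 0.0081 · 0.094631 = 0.01993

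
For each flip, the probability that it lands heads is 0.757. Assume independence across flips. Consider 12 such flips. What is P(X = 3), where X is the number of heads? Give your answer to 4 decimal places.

X ~ Binomial(n=12, p=0.757).
P(X=3) = C(12,3) · p^3 · (1−p)^9
= 220 · 0.4338 · 2.9543e-06 = 0.000282

0.0003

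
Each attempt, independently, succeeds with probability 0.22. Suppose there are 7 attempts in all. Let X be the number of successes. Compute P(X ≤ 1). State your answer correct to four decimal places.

X ~ Binomial(7, 0.22); P(X ≤ 1) = Σ C(7,k) p^k (1−p)^(7−k) over k:
  k=0: C(7,0)·0.22^0·0.78^7 = 0.175656
  k=1: C(7,1)·0.22^1·0.78^6 = 0.346807
Total = 0.522463

0.5225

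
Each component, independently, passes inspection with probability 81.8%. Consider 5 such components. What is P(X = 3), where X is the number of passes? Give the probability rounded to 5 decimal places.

0.18130

X ~ Binomial(n=5, p=0.818).
P(X=3) = C(5,3) · p^3 · (1−p)^2
= 10 · 0.54734 · 0.033124 = 0.1813020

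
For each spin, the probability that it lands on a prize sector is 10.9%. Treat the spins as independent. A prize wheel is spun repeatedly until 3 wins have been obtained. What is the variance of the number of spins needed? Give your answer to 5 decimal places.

224.98106

Y = total spins until the third success; negative binomial with r=3, p=0.109.
Var(Y) = r(1−p)/p² = 3·0.891 / 0.109² = 224.9810622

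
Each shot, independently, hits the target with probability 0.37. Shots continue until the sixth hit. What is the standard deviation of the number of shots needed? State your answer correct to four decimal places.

5.2547

Y = total shots until the sixth success; negative binomial with r=6, p=0.37.
SD(Y) = √[r(1−p)/p²] = √(27.611395) = 5.254655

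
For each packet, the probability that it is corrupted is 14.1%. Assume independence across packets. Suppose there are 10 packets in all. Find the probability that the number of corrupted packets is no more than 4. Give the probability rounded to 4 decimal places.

X ~ Binomial(10, 0.141); P(X ≤ 4) = Σ C(10,k) p^k (1−p)^(10−k) over k:
  k=0: C(10,0)·0.141^0·0.859^10 = 0.218742
  k=1: C(10,1)·0.141^1·0.859^9 = 0.359052
  k=2: C(10,2)·0.141^2·0.859^8 = 0.265214
  k=3: C(10,3)·0.141^3·0.859^7 = 0.116089
  k=4: C(10,4)·0.141^4·0.859^6 = 0.033347
Total = 0.992443

0.9924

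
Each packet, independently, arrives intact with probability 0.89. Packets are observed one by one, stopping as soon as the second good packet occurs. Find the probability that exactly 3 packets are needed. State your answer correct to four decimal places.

0.1743

Y = trial on which the second success occurs; negative binomial, r=2, p=0.89.
P(Y=3) = C(2,1) · p^2 · (1−p)^1
= 2 · 0.7921 · 0.11 = 0.174262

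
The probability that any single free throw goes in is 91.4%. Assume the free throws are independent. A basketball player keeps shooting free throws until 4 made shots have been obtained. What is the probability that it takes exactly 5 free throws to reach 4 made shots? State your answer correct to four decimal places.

0.2401

Y = trial on which the fourth success occurs; negative binomial, r=4, p=0.914.
P(Y=5) = C(4,3) · p^4 · (1−p)^1
= 4 · 0.69789 · 0.086 = 0.240073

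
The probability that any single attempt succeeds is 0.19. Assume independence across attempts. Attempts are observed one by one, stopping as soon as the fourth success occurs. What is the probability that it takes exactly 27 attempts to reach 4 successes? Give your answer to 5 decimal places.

Y = trial on which the fourth success occurs; negative binomial, r=4, p=0.19.
P(Y=27) = C(26,3) · p^4 · (1−p)^23
= 2600 · 0.0013032 · 0.0078552 = 0.0266160

0.02662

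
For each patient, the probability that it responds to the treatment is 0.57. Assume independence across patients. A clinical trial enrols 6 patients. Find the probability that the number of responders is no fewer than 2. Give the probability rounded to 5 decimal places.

0.94340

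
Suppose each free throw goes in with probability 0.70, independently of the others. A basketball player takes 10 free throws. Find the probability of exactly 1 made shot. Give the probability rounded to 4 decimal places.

0.0001

X ~ Binomial(n=10, p=0.70).
P(X=1) = C(10,1) · p^1 · (1−p)^9
= 10 · 0.7 · 1.9683e-05 = 0.000138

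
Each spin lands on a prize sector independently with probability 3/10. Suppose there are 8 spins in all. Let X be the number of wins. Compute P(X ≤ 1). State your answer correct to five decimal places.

X ~ Binomial(8, 0.30); P(X ≤ 1) = Σ C(8,k) p^k (1−p)^(8−k) over k:
  k=0: C(8,0)·0.30^0·0.70^8 = 0.0576480
  k=1: C(8,1)·0.30^1·0.70^7 = 0.1976503
Total = 0.2552983

0.25530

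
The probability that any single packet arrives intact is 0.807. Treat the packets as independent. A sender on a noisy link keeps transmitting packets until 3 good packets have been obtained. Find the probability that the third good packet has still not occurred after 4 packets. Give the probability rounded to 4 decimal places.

0.1701

Needing more than 4 packets ⇔ fewer than 3 successes in the first 4. With X ~ Binomial(4, 0.807), P(Y > 4) = P(X ≤ 2).
  k=0: C(4,0)·0.807^0·0.193^4 = 0.001387
  k=1: C(4,1)·0.807^1·0.193^3 = 0.023206
  k=2: C(4,2)·0.807^2·0.193^2 = 0.145550
P(X ≤ 2) = 0.170144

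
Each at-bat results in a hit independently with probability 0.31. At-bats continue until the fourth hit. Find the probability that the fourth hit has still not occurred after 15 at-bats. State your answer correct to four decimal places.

0.2686

Needing more than 15 at-bats ⇔ fewer than 4 successes in the first 15. With X ~ Binomial(15, 0.31), P(Y > 15) = P(X ≤ 3).
  k=0: C(15,0)·0.31^0·0.69^15 = 0.003826
  k=1: C(15,1)·0.31^1·0.69^14 = 0.025783
  k=2: C(15,2)·0.31^2·0.69^13 = 0.081087
  k=3: C(15,3)·0.31^3·0.69^12 = 0.157865
P(X ≤ 3) = 0.268561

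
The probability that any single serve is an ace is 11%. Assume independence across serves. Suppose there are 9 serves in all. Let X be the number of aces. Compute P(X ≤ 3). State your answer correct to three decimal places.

0.988

X ~ Binomial(9, 0.11); P(X ≤ 3) = Σ C(9,k) p^k (1−p)^(9−k) over k:
  k=0: C(9,0)·0.11^0·0.89^9 = 0.35036
  k=1: C(9,1)·0.11^1·0.89^8 = 0.38972
  k=2: C(9,2)·0.11^2·0.89^7 = 0.19267
  k=3: C(9,3)·0.11^3·0.89^6 = 0.05556
Total = 0.98831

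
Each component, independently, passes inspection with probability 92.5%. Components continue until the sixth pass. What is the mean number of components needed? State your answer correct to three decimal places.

Y = total components until the sixth success; negative binomial with r=6, p=0.925.
E[Y] = r / p = 6 / 0.925 = 6.48649

6.486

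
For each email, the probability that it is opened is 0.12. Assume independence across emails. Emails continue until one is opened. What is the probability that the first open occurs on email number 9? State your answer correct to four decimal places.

0.0432

Geometric (trials to first success), p = 0.12.
P(Y = 9) = (1−p)^8 · p = 0.35963 · 0.12 = 0.043156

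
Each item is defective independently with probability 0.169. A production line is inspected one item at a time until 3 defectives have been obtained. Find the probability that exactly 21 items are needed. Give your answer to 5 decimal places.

0.03275

Y = trial on which the third success occurs; negative binomial, r=3, p=0.169.
P(Y=21) = C(20,2) · p^3 · (1−p)^18
= 190 · 0.0048268 · 0.035712 = 0.0327516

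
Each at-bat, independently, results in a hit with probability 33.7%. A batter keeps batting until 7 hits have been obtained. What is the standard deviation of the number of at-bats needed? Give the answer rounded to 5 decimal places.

6.39258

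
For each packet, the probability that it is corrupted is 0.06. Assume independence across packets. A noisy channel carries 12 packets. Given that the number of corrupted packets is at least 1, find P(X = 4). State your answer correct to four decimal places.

X ~ Binomial(12, 0.06). Want P(X=4 | X≥1) = P(X=4) / P(X≥1).
P(X=4) = C(12,4)·0.06^4·0.94^8 = 0.003911
P(X≥1) = 1 − 0.475920 = 0.524080
Ratio = 0.003911 / 0.524080 = 0.007462

0.0075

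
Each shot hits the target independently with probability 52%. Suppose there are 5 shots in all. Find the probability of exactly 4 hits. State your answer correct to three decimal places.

X ~ Binomial(n=5, p=0.52).
P(X=4) = C(5,4) · p^4 · (1−p)^1
= 5 · 0.073116 · 0.48 = 0.17548

0.175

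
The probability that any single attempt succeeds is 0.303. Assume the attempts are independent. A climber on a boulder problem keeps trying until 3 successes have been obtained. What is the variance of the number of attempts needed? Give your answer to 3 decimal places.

22.776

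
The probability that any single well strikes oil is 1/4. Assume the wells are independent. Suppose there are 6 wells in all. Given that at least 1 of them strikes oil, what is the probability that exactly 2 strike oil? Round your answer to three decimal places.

0.361

X ~ Binomial(6, 0.25). Want P(X=2 | X≥1) = P(X=2) / P(X≥1).
P(X=2) = C(6,2)·0.25^2·0.75^4 = 0.29663
P(X≥1) = 1 − 0.17798 = 0.82202
Ratio = 0.29663 / 0.82202 = 0.36086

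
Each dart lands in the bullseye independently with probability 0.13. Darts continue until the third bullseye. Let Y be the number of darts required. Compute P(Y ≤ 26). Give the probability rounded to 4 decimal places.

Finishing within 26 darts ⇔ at least 3 successes in the first 26. With X ~ Binomial(26, 0.13), P(Y ≤ 26) = 1 − P(X ≤ 2).
  k=0: C(26,0)·0.13^0·0.87^26 = 0.026761
  k=1: C(26,1)·0.13^1·0.87^25 = 0.103968
  k=2: C(26,2)·0.13^2·0.87^24 = 0.194192
1 − 0.324921 = 0.675079

0.6751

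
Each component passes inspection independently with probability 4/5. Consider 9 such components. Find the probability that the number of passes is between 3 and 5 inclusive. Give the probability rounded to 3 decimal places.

0.085

X ~ Binomial(9, 0.80); P(3 ≤ X ≤ 5) = Σ C(9,k) p^k (1−p)^(9−k) over k:
  k=3: C(9,3)·0.80^3·0.20^6 = 0.00275
  k=4: C(9,4)·0.80^4·0.20^5 = 0.01652
  k=5: C(9,5)·0.80^5·0.20^4 = 0.06606
Total = 0.08533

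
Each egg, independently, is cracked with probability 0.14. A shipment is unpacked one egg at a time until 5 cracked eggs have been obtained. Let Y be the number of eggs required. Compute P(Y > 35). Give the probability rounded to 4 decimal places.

Needing more than 35 eggs ⇔ fewer than 5 successes in the first 35. With X ~ Binomial(35, 0.14), P(Y > 35) = P(X ≤ 4).
  k=0: C(35,0)·0.14^0·0.86^35 = 0.005099
  k=1: C(35,1)·0.14^1·0.86^34 = 0.029050
  k=2: C(35,2)·0.14^2·0.86^33 = 0.080394
  k=3: C(35,3)·0.14^3·0.86^32 = 0.143961
  k=4: C(35,4)·0.14^4·0.86^31 = 0.187484
P(X ≤ 4) = 0.445987

0.4460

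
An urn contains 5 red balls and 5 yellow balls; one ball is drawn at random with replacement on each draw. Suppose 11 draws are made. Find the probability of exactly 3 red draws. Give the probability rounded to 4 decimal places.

0.0806

X ~ Binomial(n=11, p=0.50).
P(X=3) = C(11,3) · p^3 · (1−p)^8
= 165 · 0.125 · 0.0039062 = 0.080566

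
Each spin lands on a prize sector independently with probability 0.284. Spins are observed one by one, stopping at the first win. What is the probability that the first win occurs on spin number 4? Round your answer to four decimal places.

Geometric (trials to first success), p = 0.284.
P(Y = 4) = (1−p)^3 · p = 0.36706 · 0.284 = 0.104246

0.1042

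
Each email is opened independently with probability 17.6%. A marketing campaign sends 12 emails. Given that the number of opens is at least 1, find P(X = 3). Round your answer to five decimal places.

0.23286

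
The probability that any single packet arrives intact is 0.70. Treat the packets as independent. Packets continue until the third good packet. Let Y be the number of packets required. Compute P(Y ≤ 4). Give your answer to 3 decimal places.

Finishing within 4 packets ⇔ at least 3 successes in the first 4. With X ~ Binomial(4, 0.70), P(Y ≤ 4) = 1 − P(X ≤ 2).
  k=0: C(4,0)·0.70^0·0.30^4 = 0.00810
  k=1: C(4,1)·0.70^1·0.30^3 = 0.07560
  k=2: C(4,2)·0.70^2·0.30^2 = 0.26460
1 − 0.34830 = 0.65170

0.652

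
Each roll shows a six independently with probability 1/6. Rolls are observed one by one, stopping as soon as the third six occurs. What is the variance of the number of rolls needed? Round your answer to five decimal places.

90.00000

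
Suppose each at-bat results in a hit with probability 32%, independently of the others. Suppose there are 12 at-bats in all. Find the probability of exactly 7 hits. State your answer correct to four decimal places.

X ~ Binomial(n=12, p=0.32).
P(X=7) = C(12,7) · p^7 · (1−p)^5
= 792 · 0.0003436 · 0.14539 = 0.039566

0.0396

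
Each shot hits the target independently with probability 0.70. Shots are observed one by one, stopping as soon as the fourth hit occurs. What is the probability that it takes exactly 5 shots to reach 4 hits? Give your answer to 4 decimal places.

0.2881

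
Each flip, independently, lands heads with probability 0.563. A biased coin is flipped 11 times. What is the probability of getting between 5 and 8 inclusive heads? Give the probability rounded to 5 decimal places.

0.77124

X ~ Binomial(11, 0.563); P(5 ≤ X ≤ 8) = Σ C(11,k) p^k (1−p)^(11−k) over k:
  k=5: C(11,5)·0.563^5·0.437^6 = 0.1820005
  k=6: C(11,6)·0.563^6·0.437^5 = 0.2344766
  k=7: C(11,7)·0.563^7·0.437^4 = 0.2157737
  k=8: C(11,8)·0.563^8·0.437^3 = 0.1389938
Total = 0.7712446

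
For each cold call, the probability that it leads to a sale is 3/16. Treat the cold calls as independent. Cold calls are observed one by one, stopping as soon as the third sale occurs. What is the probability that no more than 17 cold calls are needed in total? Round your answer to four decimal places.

Finishing within 17 cold calls ⇔ at least 3 successes in the first 17. With X ~ Binomial(17, 0.1875), P(Y ≤ 17) = 1 − P(X ≤ 2).
  k=0: C(17,0)·0.1875^0·0.8125^17 = 0.029309
  k=1: C(17,1)·0.1875^1·0.8125^16 = 0.114980
  k=2: C(17,2)·0.1875^2·0.8125^15 = 0.212272
1 − 0.356561 = 0.643439

0.6434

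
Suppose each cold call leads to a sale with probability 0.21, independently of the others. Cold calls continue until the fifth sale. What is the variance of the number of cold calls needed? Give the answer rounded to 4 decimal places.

89.5692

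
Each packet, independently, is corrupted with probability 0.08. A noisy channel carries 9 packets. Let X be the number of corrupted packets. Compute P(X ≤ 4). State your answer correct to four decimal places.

0.9997

X ~ Binomial(9, 0.08); P(X ≤ 4) = Σ C(9,k) p^k (1−p)^(9−k) over k:
  k=0: C(9,0)·0.08^0·0.92^9 = 0.472161
  k=1: C(9,1)·0.08^1·0.92^8 = 0.369518
  k=2: C(9,2)·0.08^2·0.92^7 = 0.128528
  k=3: C(9,3)·0.08^3·0.92^6 = 0.026078
  k=4: C(9,4)·0.08^4·0.92^5 = 0.003401
Total = 0.999686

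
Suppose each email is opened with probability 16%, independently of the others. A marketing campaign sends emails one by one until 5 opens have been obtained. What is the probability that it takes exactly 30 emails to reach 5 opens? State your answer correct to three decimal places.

Y = trial on which the fifth success occurs; negative binomial, r=5, p=0.16.
P(Y=30) = C(29,4) · p^5 · (1−p)^25
= 23751 · 0.00010486 · 0.012793 = 0.03186

0.032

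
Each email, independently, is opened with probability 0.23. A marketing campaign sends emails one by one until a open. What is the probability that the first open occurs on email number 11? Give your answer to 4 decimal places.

Geometric (trials to first success), p = 0.23.
P(Y = 11) = (1−p)^10 · p = 0.073267 · 0.23 = 0.016851

0.0169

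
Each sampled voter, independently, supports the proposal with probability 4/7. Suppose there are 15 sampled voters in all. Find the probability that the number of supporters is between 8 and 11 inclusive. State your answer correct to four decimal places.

X ~ Binomial(15, 0.571429); P(8 ≤ X ≤ 11) = Σ C(15,k) p^k (1−p)^(15−k) over k:
  k=8: C(15,8)·0.571429^8·0.428571^7 = 0.194270
  k=9: C(15,9)·0.571429^9·0.428571^6 = 0.201466
  k=10: C(15,10)·0.571429^10·0.428571^5 = 0.161172
  k=11: C(15,11)·0.571429^11·0.428571^4 = 0.097680
Total = 0.654589

0.6546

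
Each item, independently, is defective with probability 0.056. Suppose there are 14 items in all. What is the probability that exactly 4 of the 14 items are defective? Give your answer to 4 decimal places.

X ~ Binomial(n=14, p=0.056).
P(X=4) = C(14,4) · p^4 · (1−p)^10
= 1001 · 9.8345e-06 · 0.56198 = 0.005532

0.0055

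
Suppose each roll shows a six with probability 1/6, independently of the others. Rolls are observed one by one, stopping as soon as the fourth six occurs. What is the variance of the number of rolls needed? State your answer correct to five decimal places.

120.00000

Y = total rolls until the fourth success; negative binomial with r=4, p=0.166667.
Var(Y) = r(1−p)/p² = 4·0.833333 / 0.166667² = 120.0000000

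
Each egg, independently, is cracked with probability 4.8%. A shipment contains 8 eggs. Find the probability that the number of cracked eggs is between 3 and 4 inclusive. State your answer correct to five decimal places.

X ~ Binomial(8, 0.048); P(3 ≤ X ≤ 4) = Σ C(8,k) p^k (1−p)^(8−k) over k:
  k=3: C(8,3)·0.048^3·0.952^5 = 0.0048428
  k=4: C(8,4)·0.048^4·0.952^4 = 0.0003052
Total = 0.0051480

0.00515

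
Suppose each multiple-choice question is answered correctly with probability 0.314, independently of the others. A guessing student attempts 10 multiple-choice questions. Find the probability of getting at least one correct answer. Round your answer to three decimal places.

P(at least one) = 1 − P(none) = 1 − (1 − 0.314)^10
= 1 − 0.02308 = 0.97692

0.977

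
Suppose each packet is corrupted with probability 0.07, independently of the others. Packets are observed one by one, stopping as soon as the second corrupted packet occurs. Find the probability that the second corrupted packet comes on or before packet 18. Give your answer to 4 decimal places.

0.3622

Finishing within 18 packets ⇔ at least 2 successes in the first 18. With X ~ Binomial(18, 0.07), P(Y ≤ 18) = 1 − P(X ≤ 1).
  k=0: C(18,0)·0.07^0·0.93^18 = 0.270828
  k=1: C(18,1)·0.07^1·0.93^17 = 0.366928
1 − 0.637756 = 0.362244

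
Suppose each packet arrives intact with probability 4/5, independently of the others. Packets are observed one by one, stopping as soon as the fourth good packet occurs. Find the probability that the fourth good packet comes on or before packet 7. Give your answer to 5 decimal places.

0.96666

Finishing within 7 packets ⇔ at least 4 successes in the first 7. With X ~ Binomial(7, 0.80), P(Y ≤ 7) = 1 − P(X ≤ 3).
  k=0: C(7,0)·0.80^0·0.20^7 = 0.0000128
  k=1: C(7,1)·0.80^1·0.20^6 = 0.0003584
  k=2: C(7,2)·0.80^2·0.20^5 = 0.0043008
  k=3: C(7,3)·0.80^3·0.20^4 = 0.0286720
1 − 0.0333440 = 0.9666560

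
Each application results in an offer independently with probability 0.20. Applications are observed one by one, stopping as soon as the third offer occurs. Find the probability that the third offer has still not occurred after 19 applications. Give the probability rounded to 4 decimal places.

Needing more than 19 applications ⇔ fewer than 3 successes in the first 19. With X ~ Binomial(19, 0.20), P(Y > 19) = P(X ≤ 2).
  k=0: C(19,0)·0.20^0·0.80^19 = 0.014412
  k=1: C(19,1)·0.20^1·0.80^18 = 0.068455
  k=2: C(19,2)·0.20^2·0.80^17 = 0.154023
P(X ≤ 2) = 0.236889

0.2369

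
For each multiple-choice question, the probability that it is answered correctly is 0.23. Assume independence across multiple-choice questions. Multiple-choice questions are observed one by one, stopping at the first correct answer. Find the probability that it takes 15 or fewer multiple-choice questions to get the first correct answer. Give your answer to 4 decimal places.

0.9802

Y = number of multiple-choice questions to the first success; geometric, p = 0.23.
P(Y ≤ 15) = 1 − (1−p)^15 = 1 − 0.019832 = 0.980168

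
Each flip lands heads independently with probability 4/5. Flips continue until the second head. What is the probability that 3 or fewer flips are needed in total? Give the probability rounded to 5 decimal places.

Finishing within 3 flips ⇔ at least 2 successes in the first 3. With X ~ Binomial(3, 0.80), P(Y ≤ 3) = 1 − P(X ≤ 1).
  k=0: C(3,0)·0.80^0·0.20^3 = 0.0080000
  k=1: C(3,1)·0.80^1·0.20^2 = 0.0960000
1 − 0.1040000 = 0.8960000

0.89600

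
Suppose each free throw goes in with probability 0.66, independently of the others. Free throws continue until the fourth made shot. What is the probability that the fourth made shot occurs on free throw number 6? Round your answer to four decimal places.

0.2193

Y = trial on which the fourth success occurs; negative binomial, r=4, p=0.66.
P(Y=6) = C(5,3) · p^4 · (1−p)^2
= 10 · 0.18975 · 0.1156 = 0.219348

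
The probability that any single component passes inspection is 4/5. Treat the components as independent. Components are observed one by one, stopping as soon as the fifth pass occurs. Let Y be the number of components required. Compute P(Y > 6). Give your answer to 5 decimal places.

0.34464

Needing more than 6 components ⇔ fewer than 5 successes in the first 6. With X ~ Binomial(6, 0.80), P(Y > 6) = P(X ≤ 4).
  k=0: C(6,0)·0.80^0·0.20^6 = 0.0000640
  k=1: C(6,1)·0.80^1·0.20^5 = 0.0015360
  k=2: C(6,2)·0.80^2·0.20^4 = 0.0153600
  k=3: C(6,3)·0.80^3·0.20^3 = 0.0819200
  k=4: C(6,4)·0.80^4·0.20^2 = 0.2457600
P(X ≤ 4) = 0.3446400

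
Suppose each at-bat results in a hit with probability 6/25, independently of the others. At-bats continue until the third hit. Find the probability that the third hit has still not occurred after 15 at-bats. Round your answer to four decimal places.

0.2642

Needing more than 15 at-bats ⇔ fewer than 3 successes in the first 15. With X ~ Binomial(15, 0.24), P(Y > 15) = P(X ≤ 2).
  k=0: C(15,0)·0.24^0·0.76^15 = 0.016301
  k=1: C(15,1)·0.24^1·0.76^14 = 0.077213
  k=2: C(15,2)·0.24^2·0.76^13 = 0.170682
P(X ≤ 2) = 0.264196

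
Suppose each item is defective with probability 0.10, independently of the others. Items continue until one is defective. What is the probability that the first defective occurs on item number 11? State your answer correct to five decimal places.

Geometric (trials to first success), p = 0.10.
P(Y = 11) = (1−p)^10 · p = 0.34868 · 0.10 = 0.0348678

0.03487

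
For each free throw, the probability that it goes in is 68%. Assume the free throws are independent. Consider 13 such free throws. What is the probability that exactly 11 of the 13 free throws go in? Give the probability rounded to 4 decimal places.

X ~ Binomial(n=13, p=0.68).
P(X=11) = C(13,11) · p^11 · (1−p)^2
= 78 · 0.014375 · 0.1024 = 0.114813

0.1148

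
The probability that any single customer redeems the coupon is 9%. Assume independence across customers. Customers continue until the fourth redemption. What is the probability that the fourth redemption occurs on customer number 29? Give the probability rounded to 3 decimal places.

0.020

Y = trial on which the fourth success occurs; negative binomial, r=4, p=0.09.
P(Y=29) = C(28,3) · p^4 · (1−p)^25
= 3276 · 6.561e-05 · 0.094631 = 0.02034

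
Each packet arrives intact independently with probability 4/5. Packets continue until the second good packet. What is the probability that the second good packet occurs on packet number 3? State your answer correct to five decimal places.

Y = trial on which the second success occurs; negative binomial, r=2, p=0.80.
P(Y=3) = C(2,1) · p^2 · (1−p)^1
= 2 · 0.64 · 0.2 = 0.2560000

0.25600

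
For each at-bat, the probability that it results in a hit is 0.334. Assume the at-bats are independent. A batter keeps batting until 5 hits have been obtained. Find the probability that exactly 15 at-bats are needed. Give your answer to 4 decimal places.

0.0714

Y = trial on which the fifth success occurs; negative binomial, r=5, p=0.334.
P(Y=15) = C(14,4) · p^5 · (1−p)^10
= 1001 · 0.0041565 · 0.017169 = 0.071435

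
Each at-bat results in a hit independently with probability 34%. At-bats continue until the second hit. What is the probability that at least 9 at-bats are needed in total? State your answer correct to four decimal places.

Needing more than 8 at-bats ⇔ fewer than 2 successes in the first 8. With X ~ Binomial(8, 0.34), P(Y > 8) = P(X ≤ 1).
  k=0: C(8,0)·0.34^0·0.66^8 = 0.036004
  k=1: C(8,1)·0.34^1·0.66^7 = 0.148380
P(X ≤ 1) = 0.184384

0.1844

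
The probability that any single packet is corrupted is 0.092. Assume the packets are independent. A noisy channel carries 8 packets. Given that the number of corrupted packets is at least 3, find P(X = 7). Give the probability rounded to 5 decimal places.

X ~ Binomial(8, 0.092). Want P(X=7 | X≥3) = P(X=7) / P(X≥3).
P(X=7) = C(8,7)·0.092^7·0.908^1 = 0.0000004
P(X≥3) = 1 − 0.4620477 − 0.3745232 − 0.1328155 = 0.0306136
Ratio = 0.0000004 / 0.0306136 = 0.0000132

0.00001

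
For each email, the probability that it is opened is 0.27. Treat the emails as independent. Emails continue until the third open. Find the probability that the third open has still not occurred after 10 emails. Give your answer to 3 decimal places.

0.466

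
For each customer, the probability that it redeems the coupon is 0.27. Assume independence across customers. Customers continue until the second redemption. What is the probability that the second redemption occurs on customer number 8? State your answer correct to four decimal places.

0.0772

Y = trial on which the second success occurs; negative binomial, r=2, p=0.27.
P(Y=8) = C(7,1) · p^2 · (1−p)^6
= 7 · 0.0729 · 0.15133 = 0.077226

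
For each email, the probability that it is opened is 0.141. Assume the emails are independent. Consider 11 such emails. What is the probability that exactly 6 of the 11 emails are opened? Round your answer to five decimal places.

X ~ Binomial(n=11, p=0.141).
P(X=6) = C(11,6) · p^6 · (1−p)^5
= 462 · 7.858e-06 · 0.4677 = 0.0016979

0.00170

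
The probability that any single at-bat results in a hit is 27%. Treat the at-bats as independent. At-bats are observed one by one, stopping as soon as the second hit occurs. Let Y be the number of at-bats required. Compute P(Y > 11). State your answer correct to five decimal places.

Needing more than 11 at-bats ⇔ fewer than 2 successes in the first 11. With X ~ Binomial(11, 0.27), P(Y > 11) = P(X ≤ 1).
  k=0: C(11,0)·0.27^0·0.73^11 = 0.0313727
  k=1: C(11,1)·0.27^1·0.73^10 = 0.1276395
P(X ≤ 1) = 0.1590122

0.15901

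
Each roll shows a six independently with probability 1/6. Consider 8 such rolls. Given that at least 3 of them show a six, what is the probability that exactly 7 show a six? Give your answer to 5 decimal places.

X ~ Binomial(8, 0.166667). Want P(X=7 | X≥3) = P(X=7) / P(X≥3).
P(X=7) = C(8,7)·0.166667^7·0.833333^1 = 0.0000238
P(X≥3) = 1 − 0.2325680 − 0.3721089 − 0.2604762 = 0.1348469
Ratio = 0.0000238 / 0.1348469 = 0.0001766

0.00018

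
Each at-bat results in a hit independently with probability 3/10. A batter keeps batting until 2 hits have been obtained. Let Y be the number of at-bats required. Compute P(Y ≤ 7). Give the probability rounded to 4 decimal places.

Finishing within 7 at-bats ⇔ at least 2 successes in the first 7. With X ~ Binomial(7, 0.30), P(Y ≤ 7) = 1 − P(X ≤ 1).
  k=0: C(7,0)·0.30^0·0.70^7 = 0.082354
  k=1: C(7,1)·0.30^1·0.70^6 = 0.247063
1 − 0.329417 = 0.670583

0.6706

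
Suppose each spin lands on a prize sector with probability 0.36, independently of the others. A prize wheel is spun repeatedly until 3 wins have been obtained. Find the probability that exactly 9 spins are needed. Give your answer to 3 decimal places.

0.090

Y = trial on which the third success occurs; negative binomial, r=3, p=0.36.
P(Y=9) = C(8,2) · p^3 · (1−p)^6
= 28 · 0.046656 · 0.068719 = 0.08977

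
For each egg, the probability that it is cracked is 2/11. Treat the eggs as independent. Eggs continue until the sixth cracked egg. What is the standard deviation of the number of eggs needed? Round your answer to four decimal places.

12.1861

Y = total eggs until the sixth success; negative binomial with r=6, p=0.181818.
SD(Y) = √[r(1−p)/p²] = √(148.500000) = 12.186058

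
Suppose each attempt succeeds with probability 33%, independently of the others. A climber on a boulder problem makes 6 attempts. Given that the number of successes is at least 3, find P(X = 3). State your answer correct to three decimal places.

0.691

X ~ Binomial(6, 0.33). Want P(X=3 | X≥3) = P(X=3) / P(X≥3).
P(X=3) = C(6,3)·0.33^3·0.67^3 = 0.21617
P(X≥3) = 1 − 0.09046 − 0.26732 − 0.32917 = 0.31305
Ratio = 0.21617 / 0.31305 = 0.69053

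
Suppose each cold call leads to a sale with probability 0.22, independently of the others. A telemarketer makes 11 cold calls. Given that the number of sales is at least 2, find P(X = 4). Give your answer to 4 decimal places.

0.1852

X ~ Binomial(11, 0.22). Want P(X=4 | X≥2) = P(X=4) / P(X≥2).
P(X=4) = C(11,4)·0.22^4·0.78^7 = 0.135790
P(X≥2) = 1 − 0.065019 − 0.201726 = 0.733255
Ratio = 0.135790 / 0.733255 = 0.185188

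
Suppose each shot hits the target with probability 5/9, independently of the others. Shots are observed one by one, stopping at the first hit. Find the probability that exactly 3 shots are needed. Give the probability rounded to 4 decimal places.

Geometric (trials to first success), p = 0.555556.
P(Y = 3) = (1−p)^2 · p = 0.19753 · 0.555556 = 0.109739

0.1097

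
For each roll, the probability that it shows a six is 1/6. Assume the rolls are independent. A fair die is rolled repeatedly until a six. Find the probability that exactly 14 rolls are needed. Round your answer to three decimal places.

0.016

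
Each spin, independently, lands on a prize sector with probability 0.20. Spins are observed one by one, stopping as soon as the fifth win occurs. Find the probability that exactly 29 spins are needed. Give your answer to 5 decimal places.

Y = trial on which the fifth success occurs; negative binomial, r=5, p=0.20.
P(Y=29) = C(28,4) · p^5 · (1−p)^24
= 20475 · 0.00032 · 0.0047224 = 0.0309409

0.03094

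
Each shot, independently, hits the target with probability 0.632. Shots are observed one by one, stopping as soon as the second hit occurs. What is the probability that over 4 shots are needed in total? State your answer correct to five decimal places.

Needing more than 4 shots ⇔ fewer than 2 successes in the first 4. With X ~ Binomial(4, 0.632), P(Y > 4) = P(X ≤ 1).
  k=0: C(4,0)·0.632^0·0.368^4 = 0.0183397
  k=1: C(4,1)·0.632^1·0.368^3 = 0.1259855
P(X ≤ 1) = 0.1443251

0.14433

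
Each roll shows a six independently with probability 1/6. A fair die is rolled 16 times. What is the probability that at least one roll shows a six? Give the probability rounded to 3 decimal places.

P(at least one) = 1 − P(none) = 1 − (1 − 0.166667)^16
= 1 − 0.05409 = 0.94591

0.946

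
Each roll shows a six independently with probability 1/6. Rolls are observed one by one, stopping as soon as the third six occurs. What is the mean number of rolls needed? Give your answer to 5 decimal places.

Y = total rolls until the third success; negative binomial with r=3, p=0.166667.
E[Y] = r / p = 3 / 0.166667 = 18.0000000

18.00000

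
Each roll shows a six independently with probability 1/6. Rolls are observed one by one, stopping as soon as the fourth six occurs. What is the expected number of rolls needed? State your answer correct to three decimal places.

24.000

Y = total rolls until the fourth success; negative binomial with r=4, p=0.166667.
E[Y] = r / p = 4 / 0.166667 = 24.00000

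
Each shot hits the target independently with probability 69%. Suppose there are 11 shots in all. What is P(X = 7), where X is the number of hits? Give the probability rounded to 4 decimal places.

0.2269

X ~ Binomial(n=11, p=0.69).
P(X=7) = C(11,7) · p^7 · (1−p)^4
= 330 · 0.074464 · 0.0092352 = 0.226936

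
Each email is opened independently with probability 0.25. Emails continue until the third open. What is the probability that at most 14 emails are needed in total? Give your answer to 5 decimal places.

0.71887

Finishing within 14 emails ⇔ at least 3 successes in the first 14. With X ~ Binomial(14, 0.25), P(Y ≤ 14) = 1 − P(X ≤ 2).
  k=0: C(14,0)·0.25^0·0.75^14 = 0.0178179
  k=1: C(14,1)·0.25^1·0.75^13 = 0.0831504
  k=2: C(14,2)·0.25^2·0.75^12 = 0.1801593
1 − 0.2811276 = 0.7188724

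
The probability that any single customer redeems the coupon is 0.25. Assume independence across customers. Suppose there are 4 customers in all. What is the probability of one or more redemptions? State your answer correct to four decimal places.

P(at least one) = 1 − P(none) = 1 − (1 − 0.25)^4
= 1 − 0.316406 = 0.683594

0.6836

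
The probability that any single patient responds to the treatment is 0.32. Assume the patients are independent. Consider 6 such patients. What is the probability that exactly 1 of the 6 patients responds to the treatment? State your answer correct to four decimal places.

X ~ Binomial(n=6, p=0.32).
P(X=1) = C(6,1) · p^1 · (1−p)^5
= 6 · 0.32 · 0.14539 = 0.279155

0.2792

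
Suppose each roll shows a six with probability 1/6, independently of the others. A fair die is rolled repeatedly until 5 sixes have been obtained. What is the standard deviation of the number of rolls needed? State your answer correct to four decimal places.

12.2474

Y = total rolls until the fifth success; negative binomial with r=5, p=0.166667.
SD(Y) = √[r(1−p)/p²] = √(150.000000) = 12.247449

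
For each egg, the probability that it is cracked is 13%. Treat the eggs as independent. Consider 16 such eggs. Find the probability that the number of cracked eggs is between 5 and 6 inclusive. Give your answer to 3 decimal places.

X ~ Binomial(16, 0.13); P(5 ≤ X ≤ 6) = Σ C(16,k) p^k (1−p)^(16−k) over k:
  k=5: C(16,5)·0.13^5·0.87^11 = 0.03505
  k=6: C(16,6)·0.13^6·0.87^10 = 0.00960
Total = 0.04465

0.045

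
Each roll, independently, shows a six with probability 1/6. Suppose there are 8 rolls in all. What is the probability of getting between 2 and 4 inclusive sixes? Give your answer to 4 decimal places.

X ~ Binomial(8, 0.166667); P(2 ≤ X ≤ 4) = Σ C(8,k) p^k (1−p)^(8−k) over k:
  k=2: C(8,2)·0.166667^2·0.833333^6 = 0.260476
  k=3: C(8,3)·0.166667^3·0.833333^5 = 0.104190
  k=4: C(8,4)·0.166667^4·0.833333^4 = 0.026048
Total = 0.390714

0.3907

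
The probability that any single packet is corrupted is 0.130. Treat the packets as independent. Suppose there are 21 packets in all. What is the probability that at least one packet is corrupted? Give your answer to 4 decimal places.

P(at least one) = 1 − P(none) = 1 − (1 − 0.13)^21
= 1 − 0.053691 = 0.946309

0.9463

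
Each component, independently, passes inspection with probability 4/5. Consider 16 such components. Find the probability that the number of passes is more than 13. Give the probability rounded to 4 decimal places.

X ~ Binomial(16, 0.80); P(X ≥ 14) = Σ C(16,k) p^k (1−p)^(16−k) over k:
  k=14: C(16,14)·0.80^14·0.20^2 = 0.211106
  k=15: C(16,15)·0.80^15·0.20^1 = 0.112590
  k=16: C(16,16)·0.80^16·0.20^0 = 0.028147
Total = 0.351844

0.3518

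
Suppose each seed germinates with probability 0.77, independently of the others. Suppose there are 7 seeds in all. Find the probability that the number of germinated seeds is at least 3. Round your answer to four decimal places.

X ~ Binomial(7, 0.77); P(X ≥ 3) = Σ C(7,k) p^k (1−p)^(7−k) over k:
  k=3: C(7,3)·0.77^3·0.23^4 = 0.044715
  k=4: C(7,4)·0.77^4·0.23^3 = 0.149697
  k=5: C(7,5)·0.77^5·0.23^2 = 0.300697
  k=6: C(7,6)·0.77^6·0.23^1 = 0.335560
  k=7: C(7,7)·0.77^7·0.23^0 = 0.160485
Total = 0.991154

0.9912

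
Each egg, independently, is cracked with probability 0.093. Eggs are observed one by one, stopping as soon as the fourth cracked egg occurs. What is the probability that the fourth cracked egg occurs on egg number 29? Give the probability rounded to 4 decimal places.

0.0214

Y = trial on which the fourth success occurs; negative binomial, r=4, p=0.093.
P(Y=29) = C(28,3) · p^4 · (1−p)^25
= 3276 · 7.4805e-05 · 0.087133 = 0.021353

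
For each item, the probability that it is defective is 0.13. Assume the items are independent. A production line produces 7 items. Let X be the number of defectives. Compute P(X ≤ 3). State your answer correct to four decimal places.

0.9928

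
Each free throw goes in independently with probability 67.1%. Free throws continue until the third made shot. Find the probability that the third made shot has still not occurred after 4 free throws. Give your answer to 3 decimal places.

0.400

Needing more than 4 free throws ⇔ fewer than 3 successes in the first 4. With X ~ Binomial(4, 0.671), P(Y > 4) = P(X ≤ 2).
  k=0: C(4,0)·0.671^0·0.329^4 = 0.01172
  k=1: C(4,1)·0.671^1·0.329^3 = 0.09558
  k=2: C(4,2)·0.671^2·0.329^2 = 0.29241
P(X ≤ 2) = 0.39970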